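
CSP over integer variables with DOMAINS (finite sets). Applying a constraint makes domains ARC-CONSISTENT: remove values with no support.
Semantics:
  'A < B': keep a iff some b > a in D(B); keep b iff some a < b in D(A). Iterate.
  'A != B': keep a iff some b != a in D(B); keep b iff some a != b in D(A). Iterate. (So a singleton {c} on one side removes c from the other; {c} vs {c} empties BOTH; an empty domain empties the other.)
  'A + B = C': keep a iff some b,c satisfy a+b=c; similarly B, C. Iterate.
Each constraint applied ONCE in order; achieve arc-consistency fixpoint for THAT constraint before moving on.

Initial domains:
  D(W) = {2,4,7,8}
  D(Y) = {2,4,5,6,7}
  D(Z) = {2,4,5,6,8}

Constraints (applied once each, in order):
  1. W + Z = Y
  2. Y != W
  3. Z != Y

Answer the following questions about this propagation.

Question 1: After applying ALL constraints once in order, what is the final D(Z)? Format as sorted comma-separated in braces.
Constraint 1 (W + Z = Y) on D(W)={2,4,7,8} D(Z)={2,4,5,6,8} D(Y)={2,4,5,6,7}: W {2,4,7,8}->{2,4}; Z {2,4,5,6,8}->{2,4,5}; Y {2,4,5,6,7}->{4,6,7}
Constraint 2 (Y != W) on D(Y)={4,6,7} D(W)={2,4}: no change
Constraint 3 (Z != Y) on D(Z)={2,4,5} D(Y)={4,6,7}: no change
So after all 3 constraints: D(Z) = {2,4,5}

Answer: {2,4,5}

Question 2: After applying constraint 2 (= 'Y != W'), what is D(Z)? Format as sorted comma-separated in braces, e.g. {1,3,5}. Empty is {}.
Answer: {2,4,5}

Derivation:
Constraint 1 (W + Z = Y) on D(W)={2,4,7,8} D(Z)={2,4,5,6,8} D(Y)={2,4,5,6,7}: W {2,4,7,8}->{2,4}; Z {2,4,5,6,8}->{2,4,5}; Y {2,4,5,6,7}->{4,6,7}
Constraint 2 (Y != W) on D(Y)={4,6,7} D(W)={2,4}: no change
So after constraint 2: D(Z) = {2,4,5}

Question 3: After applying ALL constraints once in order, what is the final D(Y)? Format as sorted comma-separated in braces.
Answer: {4,6,7}

Derivation:
Constraint 1 (W + Z = Y) on D(W)={2,4,7,8} D(Z)={2,4,5,6,8} D(Y)={2,4,5,6,7}: W {2,4,7,8}->{2,4}; Z {2,4,5,6,8}->{2,4,5}; Y {2,4,5,6,7}->{4,6,7}
Constraint 2 (Y != W) on D(Y)={4,6,7} D(W)={2,4}: no change
Constraint 3 (Z != Y) on D(Z)={2,4,5} D(Y)={4,6,7}: no change
So after all 3 constraints: D(Y) = {4,6,7}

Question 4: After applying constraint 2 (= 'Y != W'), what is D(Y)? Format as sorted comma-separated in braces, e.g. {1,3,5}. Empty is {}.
Constraint 1 (W + Z = Y) on D(W)={2,4,7,8} D(Z)={2,4,5,6,8} D(Y)={2,4,5,6,7}: W {2,4,7,8}->{2,4}; Z {2,4,5,6,8}->{2,4,5}; Y {2,4,5,6,7}->{4,6,7}
Constraint 2 (Y != W) on D(Y)={4,6,7} D(W)={2,4}: no change
So after constraint 2: D(Y) = {4,6,7}

Answer: {4,6,7}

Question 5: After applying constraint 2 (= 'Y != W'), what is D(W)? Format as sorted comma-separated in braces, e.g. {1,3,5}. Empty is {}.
Constraint 1 (W + Z = Y) on D(W)={2,4,7,8} D(Z)={2,4,5,6,8} D(Y)={2,4,5,6,7}: W {2,4,7,8}->{2,4}; Z {2,4,5,6,8}->{2,4,5}; Y {2,4,5,6,7}->{4,6,7}
Constraint 2 (Y != W) on D(Y)={4,6,7} D(W)={2,4}: no change
So after constraint 2: D(W) = {2,4}

Answer: {2,4}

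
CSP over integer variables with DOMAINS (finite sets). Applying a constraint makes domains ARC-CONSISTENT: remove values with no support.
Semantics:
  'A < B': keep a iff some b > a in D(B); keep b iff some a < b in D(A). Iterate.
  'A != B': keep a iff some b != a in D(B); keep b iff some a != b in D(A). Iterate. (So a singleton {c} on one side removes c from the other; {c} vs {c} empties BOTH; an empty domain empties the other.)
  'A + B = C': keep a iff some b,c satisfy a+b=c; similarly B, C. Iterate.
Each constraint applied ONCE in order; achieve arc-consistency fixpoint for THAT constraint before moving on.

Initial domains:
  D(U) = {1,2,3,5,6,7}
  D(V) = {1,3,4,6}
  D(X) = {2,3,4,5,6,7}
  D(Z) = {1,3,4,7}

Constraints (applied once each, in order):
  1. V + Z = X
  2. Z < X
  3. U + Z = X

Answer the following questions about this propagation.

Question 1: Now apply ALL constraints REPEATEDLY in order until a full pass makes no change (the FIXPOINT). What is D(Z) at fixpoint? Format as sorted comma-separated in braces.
Answer: {1,3,4}

Derivation:
pass 0 (initial): D(Z)={1,3,4,7}
pass 1: U {1,2,3,5,6,7}->{1,2,3,5,6}; X {2,3,4,5,6,7}->{2,4,5,6,7}; Z {1,3,4,7}->{1,3,4}
pass 2: no change
Fixpoint after 2 passes: D(Z) = {1,3,4}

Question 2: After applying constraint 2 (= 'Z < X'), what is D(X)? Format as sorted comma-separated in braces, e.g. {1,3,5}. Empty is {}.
Constraint 1 (V + Z = X) on D(V)={1,3,4,6} D(Z)={1,3,4,7} D(X)={2,3,4,5,6,7}: Z {1,3,4,7}->{1,3,4}; X {2,3,4,5,6,7}->{2,4,5,6,7}
Constraint 2 (Z < X) on D(Z)={1,3,4} D(X)={2,4,5,6,7}: no change
So after constraint 2: D(X) = {2,4,5,6,7}

Answer: {2,4,5,6,7}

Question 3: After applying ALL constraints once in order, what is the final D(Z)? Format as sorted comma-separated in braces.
Constraint 1 (V + Z = X) on D(V)={1,3,4,6} D(Z)={1,3,4,7} D(X)={2,3,4,5,6,7}: Z {1,3,4,7}->{1,3,4}; X {2,3,4,5,6,7}->{2,4,5,6,7}
Constraint 2 (Z < X) on D(Z)={1,3,4} D(X)={2,4,5,6,7}: no change
Constraint 3 (U + Z = X) on D(U)={1,2,3,5,6,7} D(Z)={1,3,4} D(X)={2,4,5,6,7}: U {1,2,3,5,6,7}->{1,2,3,5,6}
So after all 3 constraints: D(Z) = {1,3,4}

Answer: {1,3,4}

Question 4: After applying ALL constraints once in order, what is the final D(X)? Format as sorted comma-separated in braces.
Answer: {2,4,5,6,7}

Derivation:
Constraint 1 (V + Z = X) on D(V)={1,3,4,6} D(Z)={1,3,4,7} D(X)={2,3,4,5,6,7}: Z {1,3,4,7}->{1,3,4}; X {2,3,4,5,6,7}->{2,4,5,6,7}
Constraint 2 (Z < X) on D(Z)={1,3,4} D(X)={2,4,5,6,7}: no change
Constraint 3 (U + Z = X) on D(U)={1,2,3,5,6,7} D(Z)={1,3,4} D(X)={2,4,5,6,7}: U {1,2,3,5,6,7}->{1,2,3,5,6}
So after all 3 constraints: D(X) = {2,4,5,6,7}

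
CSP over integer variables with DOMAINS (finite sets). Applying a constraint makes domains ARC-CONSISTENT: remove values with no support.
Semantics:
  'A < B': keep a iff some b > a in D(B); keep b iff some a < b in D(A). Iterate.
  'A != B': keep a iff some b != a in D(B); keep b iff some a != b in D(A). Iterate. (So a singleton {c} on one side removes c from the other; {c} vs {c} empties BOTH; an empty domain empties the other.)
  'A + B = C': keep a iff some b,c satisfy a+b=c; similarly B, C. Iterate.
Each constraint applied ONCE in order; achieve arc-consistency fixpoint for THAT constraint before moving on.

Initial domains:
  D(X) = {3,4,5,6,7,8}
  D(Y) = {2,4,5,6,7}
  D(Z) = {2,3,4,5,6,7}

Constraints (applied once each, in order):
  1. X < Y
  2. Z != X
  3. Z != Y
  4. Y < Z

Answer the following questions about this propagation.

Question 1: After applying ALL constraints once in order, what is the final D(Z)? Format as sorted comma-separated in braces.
Answer: {5,6,7}

Derivation:
Constraint 1 (X < Y) on D(X)={3,4,5,6,7,8} D(Y)={2,4,5,6,7}: X {3,4,5,6,7,8}->{3,4,5,6}; Y {2,4,5,6,7}->{4,5,6,7}
Constraint 2 (Z != X) on D(Z)={2,3,4,5,6,7} D(X)={3,4,5,6}: no change
Constraint 3 (Z != Y) on D(Z)={2,3,4,5,6,7} D(Y)={4,5,6,7}: no change
Constraint 4 (Y < Z) on D(Y)={4,5,6,7} D(Z)={2,3,4,5,6,7}: Y {4,5,6,7}->{4,5,6}; Z {2,3,4,5,6,7}->{5,6,7}
So after all 4 constraints: D(Z) = {5,6,7}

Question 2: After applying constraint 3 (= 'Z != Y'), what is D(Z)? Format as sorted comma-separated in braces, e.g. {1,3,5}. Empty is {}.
Constraint 1 (X < Y) on D(X)={3,4,5,6,7,8} D(Y)={2,4,5,6,7}: X {3,4,5,6,7,8}->{3,4,5,6}; Y {2,4,5,6,7}->{4,5,6,7}
Constraint 2 (Z != X) on D(Z)={2,3,4,5,6,7} D(X)={3,4,5,6}: no change
Constraint 3 (Z != Y) on D(Z)={2,3,4,5,6,7} D(Y)={4,5,6,7}: no change
So after constraint 3: D(Z) = {2,3,4,5,6,7}

Answer: {2,3,4,5,6,7}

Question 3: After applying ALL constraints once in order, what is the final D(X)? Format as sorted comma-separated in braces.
Constraint 1 (X < Y) on D(X)={3,4,5,6,7,8} D(Y)={2,4,5,6,7}: X {3,4,5,6,7,8}->{3,4,5,6}; Y {2,4,5,6,7}->{4,5,6,7}
Constraint 2 (Z != X) on D(Z)={2,3,4,5,6,7} D(X)={3,4,5,6}: no change
Constraint 3 (Z != Y) on D(Z)={2,3,4,5,6,7} D(Y)={4,5,6,7}: no change
Constraint 4 (Y < Z) on D(Y)={4,5,6,7} D(Z)={2,3,4,5,6,7}: Y {4,5,6,7}->{4,5,6}; Z {2,3,4,5,6,7}->{5,6,7}
So after all 4 constraints: D(X) = {3,4,5,6}

Answer: {3,4,5,6}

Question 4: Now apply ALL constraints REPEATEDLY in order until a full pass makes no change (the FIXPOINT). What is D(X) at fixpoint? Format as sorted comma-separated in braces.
pass 0 (initial): D(X)={3,4,5,6,7,8}
pass 1: X {3,4,5,6,7,8}->{3,4,5,6}; Y {2,4,5,6,7}->{4,5,6}; Z {2,3,4,5,6,7}->{5,6,7}
pass 2: X {3,4,5,6}->{3,4,5}
pass 3: no change
Fixpoint after 3 passes: D(X) = {3,4,5}

Answer: {3,4,5}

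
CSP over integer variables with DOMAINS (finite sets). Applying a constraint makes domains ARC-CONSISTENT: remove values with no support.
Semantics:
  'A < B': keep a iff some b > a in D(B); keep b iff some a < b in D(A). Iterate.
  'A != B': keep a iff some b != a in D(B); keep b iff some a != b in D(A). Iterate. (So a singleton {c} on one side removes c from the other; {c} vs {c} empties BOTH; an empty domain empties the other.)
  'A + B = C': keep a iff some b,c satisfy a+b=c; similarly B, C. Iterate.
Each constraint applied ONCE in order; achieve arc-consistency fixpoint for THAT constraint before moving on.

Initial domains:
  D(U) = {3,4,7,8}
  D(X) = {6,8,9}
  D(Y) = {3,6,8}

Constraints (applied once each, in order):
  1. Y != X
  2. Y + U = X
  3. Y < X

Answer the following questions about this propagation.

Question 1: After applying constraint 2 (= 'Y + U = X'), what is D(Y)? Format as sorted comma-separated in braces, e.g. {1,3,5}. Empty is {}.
Answer: {3,6}

Derivation:
Constraint 1 (Y != X) on D(Y)={3,6,8} D(X)={6,8,9}: no change
Constraint 2 (Y + U = X) on D(Y)={3,6,8} D(U)={3,4,7,8} D(X)={6,8,9}: Y {3,6,8}->{3,6}; U {3,4,7,8}->{3}; X {6,8,9}->{6,9}
So after constraint 2: D(Y) = {3,6}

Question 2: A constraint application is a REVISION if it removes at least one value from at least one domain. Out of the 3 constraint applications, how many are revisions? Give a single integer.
Constraint 1 (Y != X) on D(Y)={3,6,8} D(X)={6,8,9}: no change => not a revision
Constraint 2 (Y + U = X) on D(Y)={3,6,8} D(U)={3,4,7,8} D(X)={6,8,9}: Y {3,6,8}->{3,6}; U {3,4,7,8}->{3}; X {6,8,9}->{6,9} => REVISION
Constraint 3 (Y < X) on D(Y)={3,6} D(X)={6,9}: no change => not a revision
Total revisions = 1

Answer: 1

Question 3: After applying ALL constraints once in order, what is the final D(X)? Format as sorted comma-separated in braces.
Constraint 1 (Y != X) on D(Y)={3,6,8} D(X)={6,8,9}: no change
Constraint 2 (Y + U = X) on D(Y)={3,6,8} D(U)={3,4,7,8} D(X)={6,8,9}: Y {3,6,8}->{3,6}; U {3,4,7,8}->{3}; X {6,8,9}->{6,9}
Constraint 3 (Y < X) on D(Y)={3,6} D(X)={6,9}: no change
So after all 3 constraints: D(X) = {6,9}

Answer: {6,9}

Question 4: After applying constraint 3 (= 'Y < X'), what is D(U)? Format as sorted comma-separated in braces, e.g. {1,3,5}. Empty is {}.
Constraint 1 (Y != X) on D(Y)={3,6,8} D(X)={6,8,9}: no change
Constraint 2 (Y + U = X) on D(Y)={3,6,8} D(U)={3,4,7,8} D(X)={6,8,9}: Y {3,6,8}->{3,6}; U {3,4,7,8}->{3}; X {6,8,9}->{6,9}
Constraint 3 (Y < X) on D(Y)={3,6} D(X)={6,9}: no change
So after constraint 3: D(U) = {3}

Answer: {3}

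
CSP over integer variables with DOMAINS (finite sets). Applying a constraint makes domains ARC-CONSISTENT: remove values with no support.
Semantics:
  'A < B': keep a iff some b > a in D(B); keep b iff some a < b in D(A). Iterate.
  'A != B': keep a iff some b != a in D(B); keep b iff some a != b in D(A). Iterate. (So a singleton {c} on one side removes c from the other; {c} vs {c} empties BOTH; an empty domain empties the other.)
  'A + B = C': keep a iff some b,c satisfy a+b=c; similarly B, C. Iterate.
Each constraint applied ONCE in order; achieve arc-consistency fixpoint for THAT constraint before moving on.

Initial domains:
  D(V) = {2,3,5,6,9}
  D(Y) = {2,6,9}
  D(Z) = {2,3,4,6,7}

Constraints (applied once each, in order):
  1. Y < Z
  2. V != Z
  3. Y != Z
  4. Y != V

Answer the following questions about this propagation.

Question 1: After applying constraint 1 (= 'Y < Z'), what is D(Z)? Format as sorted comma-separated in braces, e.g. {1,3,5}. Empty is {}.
Constraint 1 (Y < Z) on D(Y)={2,6,9} D(Z)={2,3,4,6,7}: Y {2,6,9}->{2,6}; Z {2,3,4,6,7}->{3,4,6,7}
So after constraint 1: D(Z) = {3,4,6,7}

Answer: {3,4,6,7}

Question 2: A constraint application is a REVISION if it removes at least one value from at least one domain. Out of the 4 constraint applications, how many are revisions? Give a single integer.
Answer: 1

Derivation:
Constraint 1 (Y < Z) on D(Y)={2,6,9} D(Z)={2,3,4,6,7}: Y {2,6,9}->{2,6}; Z {2,3,4,6,7}->{3,4,6,7} => REVISION
Constraint 2 (V != Z) on D(V)={2,3,5,6,9} D(Z)={3,4,6,7}: no change => not a revision
Constraint 3 (Y != Z) on D(Y)={2,6} D(Z)={3,4,6,7}: no change => not a revision
Constraint 4 (Y != V) on D(Y)={2,6} D(V)={2,3,5,6,9}: no change => not a revision
Total revisions = 1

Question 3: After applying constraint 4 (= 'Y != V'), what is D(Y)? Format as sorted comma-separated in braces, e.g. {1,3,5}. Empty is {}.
Answer: {2,6}

Derivation:
Constraint 1 (Y < Z) on D(Y)={2,6,9} D(Z)={2,3,4,6,7}: Y {2,6,9}->{2,6}; Z {2,3,4,6,7}->{3,4,6,7}
Constraint 2 (V != Z) on D(V)={2,3,5,6,9} D(Z)={3,4,6,7}: no change
Constraint 3 (Y != Z) on D(Y)={2,6} D(Z)={3,4,6,7}: no change
Constraint 4 (Y != V) on D(Y)={2,6} D(V)={2,3,5,6,9}: no change
So after constraint 4: D(Y) = {2,6}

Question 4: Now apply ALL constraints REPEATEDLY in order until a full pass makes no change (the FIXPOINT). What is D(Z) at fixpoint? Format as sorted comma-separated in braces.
Answer: {3,4,6,7}

Derivation:
pass 0 (initial): D(Z)={2,3,4,6,7}
pass 1: Y {2,6,9}->{2,6}; Z {2,3,4,6,7}->{3,4,6,7}
pass 2: no change
Fixpoint after 2 passes: D(Z) = {3,4,6,7}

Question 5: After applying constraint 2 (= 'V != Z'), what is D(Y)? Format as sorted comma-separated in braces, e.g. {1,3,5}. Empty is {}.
Constraint 1 (Y < Z) on D(Y)={2,6,9} D(Z)={2,3,4,6,7}: Y {2,6,9}->{2,6}; Z {2,3,4,6,7}->{3,4,6,7}
Constraint 2 (V != Z) on D(V)={2,3,5,6,9} D(Z)={3,4,6,7}: no change
So after constraint 2: D(Y) = {2,6}

Answer: {2,6}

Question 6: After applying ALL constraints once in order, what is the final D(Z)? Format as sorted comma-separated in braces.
Constraint 1 (Y < Z) on D(Y)={2,6,9} D(Z)={2,3,4,6,7}: Y {2,6,9}->{2,6}; Z {2,3,4,6,7}->{3,4,6,7}
Constraint 2 (V != Z) on D(V)={2,3,5,6,9} D(Z)={3,4,6,7}: no change
Constraint 3 (Y != Z) on D(Y)={2,6} D(Z)={3,4,6,7}: no change
Constraint 4 (Y != V) on D(Y)={2,6} D(V)={2,3,5,6,9}: no change
So after all 4 constraints: D(Z) = {3,4,6,7}

Answer: {3,4,6,7}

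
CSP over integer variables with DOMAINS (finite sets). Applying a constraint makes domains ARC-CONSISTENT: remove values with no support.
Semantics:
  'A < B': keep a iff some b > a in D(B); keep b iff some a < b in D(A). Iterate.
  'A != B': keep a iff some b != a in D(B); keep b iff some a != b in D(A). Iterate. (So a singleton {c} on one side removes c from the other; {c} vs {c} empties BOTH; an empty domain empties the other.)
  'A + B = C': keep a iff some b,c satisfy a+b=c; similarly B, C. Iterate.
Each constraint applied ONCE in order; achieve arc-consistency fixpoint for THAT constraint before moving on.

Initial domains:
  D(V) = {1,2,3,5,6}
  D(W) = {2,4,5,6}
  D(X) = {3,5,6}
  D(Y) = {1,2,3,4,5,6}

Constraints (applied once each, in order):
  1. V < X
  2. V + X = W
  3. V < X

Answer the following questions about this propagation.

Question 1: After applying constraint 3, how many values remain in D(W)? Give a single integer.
Constraint 1 (V < X) on D(V)={1,2,3,5,6} D(X)={3,5,6}: V {1,2,3,5,6}->{1,2,3,5}
Constraint 2 (V + X = W) on D(V)={1,2,3,5} D(X)={3,5,6} D(W)={2,4,5,6}: V {1,2,3,5}->{1,2,3}; X {3,5,6}->{3,5}; W {2,4,5,6}->{4,5,6}
Constraint 3 (V < X) on D(V)={1,2,3} D(X)={3,5}: no change
So after constraint 3: D(W)={4,5,6}, size = 3

Answer: 3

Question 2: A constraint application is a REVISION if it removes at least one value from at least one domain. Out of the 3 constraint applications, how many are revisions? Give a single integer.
Constraint 1 (V < X) on D(V)={1,2,3,5,6} D(X)={3,5,6}: V {1,2,3,5,6}->{1,2,3,5} => REVISION
Constraint 2 (V + X = W) on D(V)={1,2,3,5} D(X)={3,5,6} D(W)={2,4,5,6}: V {1,2,3,5}->{1,2,3}; X {3,5,6}->{3,5}; W {2,4,5,6}->{4,5,6} => REVISION
Constraint 3 (V < X) on D(V)={1,2,3} D(X)={3,5}: no change => not a revision
Total revisions = 2

Answer: 2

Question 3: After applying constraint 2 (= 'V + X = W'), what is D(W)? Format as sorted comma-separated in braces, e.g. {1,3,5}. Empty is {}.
Answer: {4,5,6}

Derivation:
Constraint 1 (V < X) on D(V)={1,2,3,5,6} D(X)={3,5,6}: V {1,2,3,5,6}->{1,2,3,5}
Constraint 2 (V + X = W) on D(V)={1,2,3,5} D(X)={3,5,6} D(W)={2,4,5,6}: V {1,2,3,5}->{1,2,3}; X {3,5,6}->{3,5}; W {2,4,5,6}->{4,5,6}
So after constraint 2: D(W) = {4,5,6}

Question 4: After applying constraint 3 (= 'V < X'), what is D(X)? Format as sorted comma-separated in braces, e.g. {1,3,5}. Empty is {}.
Answer: {3,5}

Derivation:
Constraint 1 (V < X) on D(V)={1,2,3,5,6} D(X)={3,5,6}: V {1,2,3,5,6}->{1,2,3,5}
Constraint 2 (V + X = W) on D(V)={1,2,3,5} D(X)={3,5,6} D(W)={2,4,5,6}: V {1,2,3,5}->{1,2,3}; X {3,5,6}->{3,5}; W {2,4,5,6}->{4,5,6}
Constraint 3 (V < X) on D(V)={1,2,3} D(X)={3,5}: no change
So after constraint 3: D(X) = {3,5}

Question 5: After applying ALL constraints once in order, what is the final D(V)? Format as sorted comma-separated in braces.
Answer: {1,2,3}

Derivation:
Constraint 1 (V < X) on D(V)={1,2,3,5,6} D(X)={3,5,6}: V {1,2,3,5,6}->{1,2,3,5}
Constraint 2 (V + X = W) on D(V)={1,2,3,5} D(X)={3,5,6} D(W)={2,4,5,6}: V {1,2,3,5}->{1,2,3}; X {3,5,6}->{3,5}; W {2,4,5,6}->{4,5,6}
Constraint 3 (V < X) on D(V)={1,2,3} D(X)={3,5}: no change
So after all 3 constraints: D(V) = {1,2,3}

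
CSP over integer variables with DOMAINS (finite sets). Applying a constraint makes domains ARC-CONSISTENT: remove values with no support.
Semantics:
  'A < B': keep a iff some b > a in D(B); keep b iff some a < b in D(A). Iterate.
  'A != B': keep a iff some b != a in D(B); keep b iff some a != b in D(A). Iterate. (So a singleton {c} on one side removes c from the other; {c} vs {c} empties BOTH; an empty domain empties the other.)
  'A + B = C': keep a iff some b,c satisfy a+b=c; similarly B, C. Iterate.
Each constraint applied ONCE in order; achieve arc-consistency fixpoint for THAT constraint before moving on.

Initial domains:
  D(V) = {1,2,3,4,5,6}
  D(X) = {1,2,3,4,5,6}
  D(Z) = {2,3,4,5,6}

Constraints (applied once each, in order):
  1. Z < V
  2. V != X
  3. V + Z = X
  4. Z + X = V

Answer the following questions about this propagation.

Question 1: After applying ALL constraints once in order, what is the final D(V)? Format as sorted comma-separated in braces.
Constraint 1 (Z < V) on D(Z)={2,3,4,5,6} D(V)={1,2,3,4,5,6}: Z {2,3,4,5,6}->{2,3,4,5}; V {1,2,3,4,5,6}->{3,4,5,6}
Constraint 2 (V != X) on D(V)={3,4,5,6} D(X)={1,2,3,4,5,6}: no change
Constraint 3 (V + Z = X) on D(V)={3,4,5,6} D(Z)={2,3,4,5} D(X)={1,2,3,4,5,6}: V {3,4,5,6}->{3,4}; Z {2,3,4,5}->{2,3}; X {1,2,3,4,5,6}->{5,6}
Constraint 4 (Z + X = V) on D(Z)={2,3} D(X)={5,6} D(V)={3,4}: Z {2,3}->{}; X {5,6}->{}; V {3,4}->{}
So after all 4 constraints: D(V) = {}

Answer: {}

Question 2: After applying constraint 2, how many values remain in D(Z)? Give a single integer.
Answer: 4

Derivation:
Constraint 1 (Z < V) on D(Z)={2,3,4,5,6} D(V)={1,2,3,4,5,6}: Z {2,3,4,5,6}->{2,3,4,5}; V {1,2,3,4,5,6}->{3,4,5,6}
Constraint 2 (V != X) on D(V)={3,4,5,6} D(X)={1,2,3,4,5,6}: no change
So after constraint 2: D(Z)={2,3,4,5}, size = 4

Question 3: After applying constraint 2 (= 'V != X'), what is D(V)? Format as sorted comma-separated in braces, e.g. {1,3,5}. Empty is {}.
Constraint 1 (Z < V) on D(Z)={2,3,4,5,6} D(V)={1,2,3,4,5,6}: Z {2,3,4,5,6}->{2,3,4,5}; V {1,2,3,4,5,6}->{3,4,5,6}
Constraint 2 (V != X) on D(V)={3,4,5,6} D(X)={1,2,3,4,5,6}: no change
So after constraint 2: D(V) = {3,4,5,6}

Answer: {3,4,5,6}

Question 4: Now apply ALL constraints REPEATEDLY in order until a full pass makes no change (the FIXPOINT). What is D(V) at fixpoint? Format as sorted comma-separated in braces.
Answer: {}

Derivation:
pass 0 (initial): D(V)={1,2,3,4,5,6}
pass 1: V {1,2,3,4,5,6}->{}; X {1,2,3,4,5,6}->{}; Z {2,3,4,5,6}->{}
pass 2: no change
Fixpoint after 2 passes: D(V) = {}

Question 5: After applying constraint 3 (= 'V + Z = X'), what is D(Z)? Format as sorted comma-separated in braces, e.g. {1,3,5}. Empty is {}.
Constraint 1 (Z < V) on D(Z)={2,3,4,5,6} D(V)={1,2,3,4,5,6}: Z {2,3,4,5,6}->{2,3,4,5}; V {1,2,3,4,5,6}->{3,4,5,6}
Constraint 2 (V != X) on D(V)={3,4,5,6} D(X)={1,2,3,4,5,6}: no change
Constraint 3 (V + Z = X) on D(V)={3,4,5,6} D(Z)={2,3,4,5} D(X)={1,2,3,4,5,6}: V {3,4,5,6}->{3,4}; Z {2,3,4,5}->{2,3}; X {1,2,3,4,5,6}->{5,6}
So after constraint 3: D(Z) = {2,3}

Answer: {2,3}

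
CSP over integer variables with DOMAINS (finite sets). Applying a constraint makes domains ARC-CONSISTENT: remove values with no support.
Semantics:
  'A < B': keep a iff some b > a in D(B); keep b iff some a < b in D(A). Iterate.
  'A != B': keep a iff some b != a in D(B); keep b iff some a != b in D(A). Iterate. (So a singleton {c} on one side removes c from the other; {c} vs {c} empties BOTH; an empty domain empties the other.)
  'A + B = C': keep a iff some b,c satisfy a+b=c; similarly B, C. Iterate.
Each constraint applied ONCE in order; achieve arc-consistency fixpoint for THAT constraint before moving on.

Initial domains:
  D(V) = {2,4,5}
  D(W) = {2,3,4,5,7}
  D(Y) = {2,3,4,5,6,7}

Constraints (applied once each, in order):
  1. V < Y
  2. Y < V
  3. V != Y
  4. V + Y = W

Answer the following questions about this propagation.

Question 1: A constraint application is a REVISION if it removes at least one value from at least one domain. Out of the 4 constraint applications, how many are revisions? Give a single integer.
Constraint 1 (V < Y) on D(V)={2,4,5} D(Y)={2,3,4,5,6,7}: Y {2,3,4,5,6,7}->{3,4,5,6,7} => REVISION
Constraint 2 (Y < V) on D(Y)={3,4,5,6,7} D(V)={2,4,5}: Y {3,4,5,6,7}->{3,4}; V {2,4,5}->{4,5} => REVISION
Constraint 3 (V != Y) on D(V)={4,5} D(Y)={3,4}: no change => not a revision
Constraint 4 (V + Y = W) on D(V)={4,5} D(Y)={3,4} D(W)={2,3,4,5,7}: V {4,5}->{4}; Y {3,4}->{3}; W {2,3,4,5,7}->{7} => REVISION
Total revisions = 3

Answer: 3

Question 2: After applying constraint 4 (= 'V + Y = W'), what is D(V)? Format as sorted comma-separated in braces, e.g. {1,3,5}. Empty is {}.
Constraint 1 (V < Y) on D(V)={2,4,5} D(Y)={2,3,4,5,6,7}: Y {2,3,4,5,6,7}->{3,4,5,6,7}
Constraint 2 (Y < V) on D(Y)={3,4,5,6,7} D(V)={2,4,5}: Y {3,4,5,6,7}->{3,4}; V {2,4,5}->{4,5}
Constraint 3 (V != Y) on D(V)={4,5} D(Y)={3,4}: no change
Constraint 4 (V + Y = W) on D(V)={4,5} D(Y)={3,4} D(W)={2,3,4,5,7}: V {4,5}->{4}; Y {3,4}->{3}; W {2,3,4,5,7}->{7}
So after constraint 4: D(V) = {4}

Answer: {4}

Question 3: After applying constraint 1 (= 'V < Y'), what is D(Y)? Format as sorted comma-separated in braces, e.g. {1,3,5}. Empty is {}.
Answer: {3,4,5,6,7}

Derivation:
Constraint 1 (V < Y) on D(V)={2,4,5} D(Y)={2,3,4,5,6,7}: Y {2,3,4,5,6,7}->{3,4,5,6,7}
So after constraint 1: D(Y) = {3,4,5,6,7}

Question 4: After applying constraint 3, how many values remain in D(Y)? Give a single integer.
Answer: 2

Derivation:
Constraint 1 (V < Y) on D(V)={2,4,5} D(Y)={2,3,4,5,6,7}: Y {2,3,4,5,6,7}->{3,4,5,6,7}
Constraint 2 (Y < V) on D(Y)={3,4,5,6,7} D(V)={2,4,5}: Y {3,4,5,6,7}->{3,4}; V {2,4,5}->{4,5}
Constraint 3 (V != Y) on D(V)={4,5} D(Y)={3,4}: no change
So after constraint 3: D(Y)={3,4}, size = 2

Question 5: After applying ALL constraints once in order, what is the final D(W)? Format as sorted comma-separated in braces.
Answer: {7}

Derivation:
Constraint 1 (V < Y) on D(V)={2,4,5} D(Y)={2,3,4,5,6,7}: Y {2,3,4,5,6,7}->{3,4,5,6,7}
Constraint 2 (Y < V) on D(Y)={3,4,5,6,7} D(V)={2,4,5}: Y {3,4,5,6,7}->{3,4}; V {2,4,5}->{4,5}
Constraint 3 (V != Y) on D(V)={4,5} D(Y)={3,4}: no change
Constraint 4 (V + Y = W) on D(V)={4,5} D(Y)={3,4} D(W)={2,3,4,5,7}: V {4,5}->{4}; Y {3,4}->{3}; W {2,3,4,5,7}->{7}
So after all 4 constraints: D(W) = {7}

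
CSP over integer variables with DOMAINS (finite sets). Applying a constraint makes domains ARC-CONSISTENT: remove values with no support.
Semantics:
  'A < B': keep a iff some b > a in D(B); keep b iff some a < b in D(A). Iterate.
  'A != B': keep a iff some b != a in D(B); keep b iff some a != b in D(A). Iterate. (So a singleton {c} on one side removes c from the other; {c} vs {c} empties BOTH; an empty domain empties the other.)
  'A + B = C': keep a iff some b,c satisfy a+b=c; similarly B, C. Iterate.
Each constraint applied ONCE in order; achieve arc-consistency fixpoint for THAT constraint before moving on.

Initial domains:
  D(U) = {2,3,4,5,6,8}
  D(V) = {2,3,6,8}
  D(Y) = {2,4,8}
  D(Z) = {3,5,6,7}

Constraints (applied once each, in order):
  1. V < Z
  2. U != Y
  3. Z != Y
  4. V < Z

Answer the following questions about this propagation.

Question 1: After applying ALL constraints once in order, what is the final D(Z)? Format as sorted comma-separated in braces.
Constraint 1 (V < Z) on D(V)={2,3,6,8} D(Z)={3,5,6,7}: V {2,3,6,8}->{2,3,6}
Constraint 2 (U != Y) on D(U)={2,3,4,5,6,8} D(Y)={2,4,8}: no change
Constraint 3 (Z != Y) on D(Z)={3,5,6,7} D(Y)={2,4,8}: no change
Constraint 4 (V < Z) on D(V)={2,3,6} D(Z)={3,5,6,7}: no change
So after all 4 constraints: D(Z) = {3,5,6,7}

Answer: {3,5,6,7}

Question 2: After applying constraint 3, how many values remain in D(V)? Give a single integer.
Answer: 3

Derivation:
Constraint 1 (V < Z) on D(V)={2,3,6,8} D(Z)={3,5,6,7}: V {2,3,6,8}->{2,3,6}
Constraint 2 (U != Y) on D(U)={2,3,4,5,6,8} D(Y)={2,4,8}: no change
Constraint 3 (Z != Y) on D(Z)={3,5,6,7} D(Y)={2,4,8}: no change
So after constraint 3: D(V)={2,3,6}, size = 3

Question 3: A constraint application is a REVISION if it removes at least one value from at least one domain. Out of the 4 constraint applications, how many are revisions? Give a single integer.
Answer: 1

Derivation:
Constraint 1 (V < Z) on D(V)={2,3,6,8} D(Z)={3,5,6,7}: V {2,3,6,8}->{2,3,6} => REVISION
Constraint 2 (U != Y) on D(U)={2,3,4,5,6,8} D(Y)={2,4,8}: no change => not a revision
Constraint 3 (Z != Y) on D(Z)={3,5,6,7} D(Y)={2,4,8}: no change => not a revision
Constraint 4 (V < Z) on D(V)={2,3,6} D(Z)={3,5,6,7}: no change => not a revision
Total revisions = 1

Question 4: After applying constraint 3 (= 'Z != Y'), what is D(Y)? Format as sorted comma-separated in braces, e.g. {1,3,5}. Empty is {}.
Constraint 1 (V < Z) on D(V)={2,3,6,8} D(Z)={3,5,6,7}: V {2,3,6,8}->{2,3,6}
Constraint 2 (U != Y) on D(U)={2,3,4,5,6,8} D(Y)={2,4,8}: no change
Constraint 3 (Z != Y) on D(Z)={3,5,6,7} D(Y)={2,4,8}: no change
So after constraint 3: D(Y) = {2,4,8}

Answer: {2,4,8}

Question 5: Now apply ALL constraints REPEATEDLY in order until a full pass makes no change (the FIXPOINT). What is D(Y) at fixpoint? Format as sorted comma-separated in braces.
Answer: {2,4,8}

Derivation:
pass 0 (initial): D(Y)={2,4,8}
pass 1: V {2,3,6,8}->{2,3,6}
pass 2: no change
Fixpoint after 2 passes: D(Y) = {2,4,8}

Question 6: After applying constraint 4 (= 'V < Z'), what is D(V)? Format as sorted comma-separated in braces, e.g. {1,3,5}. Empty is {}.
Constraint 1 (V < Z) on D(V)={2,3,6,8} D(Z)={3,5,6,7}: V {2,3,6,8}->{2,3,6}
Constraint 2 (U != Y) on D(U)={2,3,4,5,6,8} D(Y)={2,4,8}: no change
Constraint 3 (Z != Y) on D(Z)={3,5,6,7} D(Y)={2,4,8}: no change
Constraint 4 (V < Z) on D(V)={2,3,6} D(Z)={3,5,6,7}: no change
So after constraint 4: D(V) = {2,3,6}

Answer: {2,3,6}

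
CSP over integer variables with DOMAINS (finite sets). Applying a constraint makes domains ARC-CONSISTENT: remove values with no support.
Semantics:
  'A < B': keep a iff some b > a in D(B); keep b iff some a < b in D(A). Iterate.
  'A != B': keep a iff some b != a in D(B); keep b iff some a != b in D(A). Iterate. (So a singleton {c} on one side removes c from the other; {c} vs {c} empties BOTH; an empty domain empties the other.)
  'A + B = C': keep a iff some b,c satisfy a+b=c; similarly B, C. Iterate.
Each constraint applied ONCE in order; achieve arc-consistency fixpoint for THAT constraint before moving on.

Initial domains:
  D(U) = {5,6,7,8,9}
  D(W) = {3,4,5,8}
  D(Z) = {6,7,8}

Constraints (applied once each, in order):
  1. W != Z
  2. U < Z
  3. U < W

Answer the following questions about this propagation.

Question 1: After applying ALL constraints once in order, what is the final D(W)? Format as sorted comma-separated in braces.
Constraint 1 (W != Z) on D(W)={3,4,5,8} D(Z)={6,7,8}: no change
Constraint 2 (U < Z) on D(U)={5,6,7,8,9} D(Z)={6,7,8}: U {5,6,7,8,9}->{5,6,7}
Constraint 3 (U < W) on D(U)={5,6,7} D(W)={3,4,5,8}: W {3,4,5,8}->{8}
So after all 3 constraints: D(W) = {8}

Answer: {8}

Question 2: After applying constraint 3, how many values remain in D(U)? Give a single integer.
Answer: 3

Derivation:
Constraint 1 (W != Z) on D(W)={3,4,5,8} D(Z)={6,7,8}: no change
Constraint 2 (U < Z) on D(U)={5,6,7,8,9} D(Z)={6,7,8}: U {5,6,7,8,9}->{5,6,7}
Constraint 3 (U < W) on D(U)={5,6,7} D(W)={3,4,5,8}: W {3,4,5,8}->{8}
So after constraint 3: D(U)={5,6,7}, size = 3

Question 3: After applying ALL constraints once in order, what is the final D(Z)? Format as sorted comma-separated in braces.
Constraint 1 (W != Z) on D(W)={3,4,5,8} D(Z)={6,7,8}: no change
Constraint 2 (U < Z) on D(U)={5,6,7,8,9} D(Z)={6,7,8}: U {5,6,7,8,9}->{5,6,7}
Constraint 3 (U < W) on D(U)={5,6,7} D(W)={3,4,5,8}: W {3,4,5,8}->{8}
So after all 3 constraints: D(Z) = {6,7,8}

Answer: {6,7,8}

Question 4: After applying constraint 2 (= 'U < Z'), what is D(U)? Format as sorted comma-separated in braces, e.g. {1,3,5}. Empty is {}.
Answer: {5,6,7}

Derivation:
Constraint 1 (W != Z) on D(W)={3,4,5,8} D(Z)={6,7,8}: no change
Constraint 2 (U < Z) on D(U)={5,6,7,8,9} D(Z)={6,7,8}: U {5,6,7,8,9}->{5,6,7}
So after constraint 2: D(U) = {5,6,7}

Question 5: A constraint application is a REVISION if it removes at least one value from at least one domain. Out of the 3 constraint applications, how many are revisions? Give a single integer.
Constraint 1 (W != Z) on D(W)={3,4,5,8} D(Z)={6,7,8}: no change => not a revision
Constraint 2 (U < Z) on D(U)={5,6,7,8,9} D(Z)={6,7,8}: U {5,6,7,8,9}->{5,6,7} => REVISION
Constraint 3 (U < W) on D(U)={5,6,7} D(W)={3,4,5,8}: W {3,4,5,8}->{8} => REVISION
Total revisions = 2

Answer: 2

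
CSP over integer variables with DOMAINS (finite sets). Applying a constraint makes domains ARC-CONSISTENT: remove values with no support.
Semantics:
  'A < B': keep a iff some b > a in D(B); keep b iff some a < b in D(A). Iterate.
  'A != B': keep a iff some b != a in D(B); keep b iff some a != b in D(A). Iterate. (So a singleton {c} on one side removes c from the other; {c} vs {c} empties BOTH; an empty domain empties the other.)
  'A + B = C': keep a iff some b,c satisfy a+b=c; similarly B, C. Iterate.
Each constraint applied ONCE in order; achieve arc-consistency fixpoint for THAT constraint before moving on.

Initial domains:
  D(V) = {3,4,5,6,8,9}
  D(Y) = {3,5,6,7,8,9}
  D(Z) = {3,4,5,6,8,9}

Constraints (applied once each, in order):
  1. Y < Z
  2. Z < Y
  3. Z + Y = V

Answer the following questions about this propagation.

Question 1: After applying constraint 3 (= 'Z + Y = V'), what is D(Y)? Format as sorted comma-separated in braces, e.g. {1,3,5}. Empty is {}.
Constraint 1 (Y < Z) on D(Y)={3,5,6,7,8,9} D(Z)={3,4,5,6,8,9}: Y {3,5,6,7,8,9}->{3,5,6,7,8}; Z {3,4,5,6,8,9}->{4,5,6,8,9}
Constraint 2 (Z < Y) on D(Z)={4,5,6,8,9} D(Y)={3,5,6,7,8}: Z {4,5,6,8,9}->{4,5,6}; Y {3,5,6,7,8}->{5,6,7,8}
Constraint 3 (Z + Y = V) on D(Z)={4,5,6} D(Y)={5,6,7,8} D(V)={3,4,5,6,8,9}: Z {4,5,6}->{4}; Y {5,6,7,8}->{5}; V {3,4,5,6,8,9}->{9}
So after constraint 3: D(Y) = {5}

Answer: {5}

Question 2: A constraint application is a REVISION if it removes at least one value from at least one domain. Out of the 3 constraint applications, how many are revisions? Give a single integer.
Answer: 3

Derivation:
Constraint 1 (Y < Z) on D(Y)={3,5,6,7,8,9} D(Z)={3,4,5,6,8,9}: Y {3,5,6,7,8,9}->{3,5,6,7,8}; Z {3,4,5,6,8,9}->{4,5,6,8,9} => REVISION
Constraint 2 (Z < Y) on D(Z)={4,5,6,8,9} D(Y)={3,5,6,7,8}: Z {4,5,6,8,9}->{4,5,6}; Y {3,5,6,7,8}->{5,6,7,8} => REVISION
Constraint 3 (Z + Y = V) on D(Z)={4,5,6} D(Y)={5,6,7,8} D(V)={3,4,5,6,8,9}: Z {4,5,6}->{4}; Y {5,6,7,8}->{5}; V {3,4,5,6,8,9}->{9} => REVISION
Total revisions = 3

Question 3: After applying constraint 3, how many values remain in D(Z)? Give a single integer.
Answer: 1

Derivation:
Constraint 1 (Y < Z) on D(Y)={3,5,6,7,8,9} D(Z)={3,4,5,6,8,9}: Y {3,5,6,7,8,9}->{3,5,6,7,8}; Z {3,4,5,6,8,9}->{4,5,6,8,9}
Constraint 2 (Z < Y) on D(Z)={4,5,6,8,9} D(Y)={3,5,6,7,8}: Z {4,5,6,8,9}->{4,5,6}; Y {3,5,6,7,8}->{5,6,7,8}
Constraint 3 (Z + Y = V) on D(Z)={4,5,6} D(Y)={5,6,7,8} D(V)={3,4,5,6,8,9}: Z {4,5,6}->{4}; Y {5,6,7,8}->{5}; V {3,4,5,6,8,9}->{9}
So after constraint 3: D(Z)={4}, size = 1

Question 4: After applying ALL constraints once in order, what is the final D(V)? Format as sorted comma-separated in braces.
Constraint 1 (Y < Z) on D(Y)={3,5,6,7,8,9} D(Z)={3,4,5,6,8,9}: Y {3,5,6,7,8,9}->{3,5,6,7,8}; Z {3,4,5,6,8,9}->{4,5,6,8,9}
Constraint 2 (Z < Y) on D(Z)={4,5,6,8,9} D(Y)={3,5,6,7,8}: Z {4,5,6,8,9}->{4,5,6}; Y {3,5,6,7,8}->{5,6,7,8}
Constraint 3 (Z + Y = V) on D(Z)={4,5,6} D(Y)={5,6,7,8} D(V)={3,4,5,6,8,9}: Z {4,5,6}->{4}; Y {5,6,7,8}->{5}; V {3,4,5,6,8,9}->{9}
So after all 3 constraints: D(V) = {9}

Answer: {9}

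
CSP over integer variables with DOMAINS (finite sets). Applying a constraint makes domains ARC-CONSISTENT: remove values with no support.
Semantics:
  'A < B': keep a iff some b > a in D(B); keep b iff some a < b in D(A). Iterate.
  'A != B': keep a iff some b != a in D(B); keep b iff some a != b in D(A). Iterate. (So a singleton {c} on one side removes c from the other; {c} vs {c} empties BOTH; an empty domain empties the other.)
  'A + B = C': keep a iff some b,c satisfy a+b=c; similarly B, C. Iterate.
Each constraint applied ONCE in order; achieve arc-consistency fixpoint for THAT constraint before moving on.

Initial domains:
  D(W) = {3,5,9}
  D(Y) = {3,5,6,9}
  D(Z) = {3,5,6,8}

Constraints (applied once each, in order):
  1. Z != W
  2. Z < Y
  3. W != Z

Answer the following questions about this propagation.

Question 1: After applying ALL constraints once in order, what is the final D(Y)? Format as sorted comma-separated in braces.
Constraint 1 (Z != W) on D(Z)={3,5,6,8} D(W)={3,5,9}: no change
Constraint 2 (Z < Y) on D(Z)={3,5,6,8} D(Y)={3,5,6,9}: Y {3,5,6,9}->{5,6,9}
Constraint 3 (W != Z) on D(W)={3,5,9} D(Z)={3,5,6,8}: no change
So after all 3 constraints: D(Y) = {5,6,9}

Answer: {5,6,9}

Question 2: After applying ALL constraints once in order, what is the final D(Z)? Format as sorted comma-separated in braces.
Constraint 1 (Z != W) on D(Z)={3,5,6,8} D(W)={3,5,9}: no change
Constraint 2 (Z < Y) on D(Z)={3,5,6,8} D(Y)={3,5,6,9}: Y {3,5,6,9}->{5,6,9}
Constraint 3 (W != Z) on D(W)={3,5,9} D(Z)={3,5,6,8}: no change
So after all 3 constraints: D(Z) = {3,5,6,8}

Answer: {3,5,6,8}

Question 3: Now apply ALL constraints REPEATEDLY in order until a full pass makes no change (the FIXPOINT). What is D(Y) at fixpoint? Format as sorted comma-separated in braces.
Answer: {5,6,9}

Derivation:
pass 0 (initial): D(Y)={3,5,6,9}
pass 1: Y {3,5,6,9}->{5,6,9}
pass 2: no change
Fixpoint after 2 passes: D(Y) = {5,6,9}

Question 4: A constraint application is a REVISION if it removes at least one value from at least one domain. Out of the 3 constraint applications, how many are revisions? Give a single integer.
Answer: 1

Derivation:
Constraint 1 (Z != W) on D(Z)={3,5,6,8} D(W)={3,5,9}: no change => not a revision
Constraint 2 (Z < Y) on D(Z)={3,5,6,8} D(Y)={3,5,6,9}: Y {3,5,6,9}->{5,6,9} => REVISION
Constraint 3 (W != Z) on D(W)={3,5,9} D(Z)={3,5,6,8}: no change => not a revision
Total revisions = 1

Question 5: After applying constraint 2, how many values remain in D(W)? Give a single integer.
Constraint 1 (Z != W) on D(Z)={3,5,6,8} D(W)={3,5,9}: no change
Constraint 2 (Z < Y) on D(Z)={3,5,6,8} D(Y)={3,5,6,9}: Y {3,5,6,9}->{5,6,9}
So after constraint 2: D(W)={3,5,9}, size = 3

Answer: 3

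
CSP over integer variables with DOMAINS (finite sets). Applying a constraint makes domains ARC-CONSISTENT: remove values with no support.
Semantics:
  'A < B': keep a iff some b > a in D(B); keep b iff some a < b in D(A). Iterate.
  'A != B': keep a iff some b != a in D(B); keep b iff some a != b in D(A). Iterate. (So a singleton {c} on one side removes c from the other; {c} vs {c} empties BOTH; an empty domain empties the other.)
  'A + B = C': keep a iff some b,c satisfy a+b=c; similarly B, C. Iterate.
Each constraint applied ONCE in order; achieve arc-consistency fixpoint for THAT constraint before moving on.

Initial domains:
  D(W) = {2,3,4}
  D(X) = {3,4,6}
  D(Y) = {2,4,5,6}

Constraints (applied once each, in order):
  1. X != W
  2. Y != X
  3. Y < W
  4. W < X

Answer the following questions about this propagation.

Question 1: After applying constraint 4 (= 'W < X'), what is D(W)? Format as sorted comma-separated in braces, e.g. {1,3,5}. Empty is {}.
Answer: {3,4}

Derivation:
Constraint 1 (X != W) on D(X)={3,4,6} D(W)={2,3,4}: no change
Constraint 2 (Y != X) on D(Y)={2,4,5,6} D(X)={3,4,6}: no change
Constraint 3 (Y < W) on D(Y)={2,4,5,6} D(W)={2,3,4}: Y {2,4,5,6}->{2}; W {2,3,4}->{3,4}
Constraint 4 (W < X) on D(W)={3,4} D(X)={3,4,6}: X {3,4,6}->{4,6}
So after constraint 4: D(W) = {3,4}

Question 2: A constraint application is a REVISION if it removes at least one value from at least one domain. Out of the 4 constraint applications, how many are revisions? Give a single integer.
Constraint 1 (X != W) on D(X)={3,4,6} D(W)={2,3,4}: no change => not a revision
Constraint 2 (Y != X) on D(Y)={2,4,5,6} D(X)={3,4,6}: no change => not a revision
Constraint 3 (Y < W) on D(Y)={2,4,5,6} D(W)={2,3,4}: Y {2,4,5,6}->{2}; W {2,3,4}->{3,4} => REVISION
Constraint 4 (W < X) on D(W)={3,4} D(X)={3,4,6}: X {3,4,6}->{4,6} => REVISION
Total revisions = 2

Answer: 2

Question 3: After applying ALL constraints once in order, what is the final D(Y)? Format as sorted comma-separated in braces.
Constraint 1 (X != W) on D(X)={3,4,6} D(W)={2,3,4}: no change
Constraint 2 (Y != X) on D(Y)={2,4,5,6} D(X)={3,4,6}: no change
Constraint 3 (Y < W) on D(Y)={2,4,5,6} D(W)={2,3,4}: Y {2,4,5,6}->{2}; W {2,3,4}->{3,4}
Constraint 4 (W < X) on D(W)={3,4} D(X)={3,4,6}: X {3,4,6}->{4,6}
So after all 4 constraints: D(Y) = {2}

Answer: {2}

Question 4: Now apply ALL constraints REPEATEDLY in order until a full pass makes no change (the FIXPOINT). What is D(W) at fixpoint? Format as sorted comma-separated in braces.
Answer: {3,4}

Derivation:
pass 0 (initial): D(W)={2,3,4}
pass 1: W {2,3,4}->{3,4}; X {3,4,6}->{4,6}; Y {2,4,5,6}->{2}
pass 2: no change
Fixpoint after 2 passes: D(W) = {3,4}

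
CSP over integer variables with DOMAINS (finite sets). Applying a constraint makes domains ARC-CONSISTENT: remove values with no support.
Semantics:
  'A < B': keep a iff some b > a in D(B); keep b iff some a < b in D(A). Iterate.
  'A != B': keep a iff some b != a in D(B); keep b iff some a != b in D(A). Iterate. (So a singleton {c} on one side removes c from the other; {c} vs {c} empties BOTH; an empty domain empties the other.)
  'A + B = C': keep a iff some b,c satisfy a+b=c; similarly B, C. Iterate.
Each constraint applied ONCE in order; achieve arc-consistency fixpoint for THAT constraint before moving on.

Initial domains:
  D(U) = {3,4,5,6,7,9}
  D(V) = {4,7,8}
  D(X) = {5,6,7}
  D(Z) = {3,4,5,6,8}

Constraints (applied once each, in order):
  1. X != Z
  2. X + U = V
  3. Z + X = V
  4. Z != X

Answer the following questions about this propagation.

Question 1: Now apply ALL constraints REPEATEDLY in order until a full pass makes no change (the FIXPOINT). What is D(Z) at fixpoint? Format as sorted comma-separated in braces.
pass 0 (initial): D(Z)={3,4,5,6,8}
pass 1: U {3,4,5,6,7,9}->{3}; V {4,7,8}->{8}; X {5,6,7}->{5}; Z {3,4,5,6,8}->{3}
pass 2: no change
Fixpoint after 2 passes: D(Z) = {3}

Answer: {3}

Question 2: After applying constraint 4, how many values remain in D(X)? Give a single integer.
Constraint 1 (X != Z) on D(X)={5,6,7} D(Z)={3,4,5,6,8}: no change
Constraint 2 (X + U = V) on D(X)={5,6,7} D(U)={3,4,5,6,7,9} D(V)={4,7,8}: X {5,6,7}->{5}; U {3,4,5,6,7,9}->{3}; V {4,7,8}->{8}
Constraint 3 (Z + X = V) on D(Z)={3,4,5,6,8} D(X)={5} D(V)={8}: Z {3,4,5,6,8}->{3}
Constraint 4 (Z != X) on D(Z)={3} D(X)={5}: no change
So after constraint 4: D(X)={5}, size = 1

Answer: 1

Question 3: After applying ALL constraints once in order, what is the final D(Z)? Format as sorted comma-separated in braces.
Answer: {3}

Derivation:
Constraint 1 (X != Z) on D(X)={5,6,7} D(Z)={3,4,5,6,8}: no change
Constraint 2 (X + U = V) on D(X)={5,6,7} D(U)={3,4,5,6,7,9} D(V)={4,7,8}: X {5,6,7}->{5}; U {3,4,5,6,7,9}->{3}; V {4,7,8}->{8}
Constraint 3 (Z + X = V) on D(Z)={3,4,5,6,8} D(X)={5} D(V)={8}: Z {3,4,5,6,8}->{3}
Constraint 4 (Z != X) on D(Z)={3} D(X)={5}: no change
So after all 4 constraints: D(Z) = {3}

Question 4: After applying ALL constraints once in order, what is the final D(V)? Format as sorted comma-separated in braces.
Answer: {8}

Derivation:
Constraint 1 (X != Z) on D(X)={5,6,7} D(Z)={3,4,5,6,8}: no change
Constraint 2 (X + U = V) on D(X)={5,6,7} D(U)={3,4,5,6,7,9} D(V)={4,7,8}: X {5,6,7}->{5}; U {3,4,5,6,7,9}->{3}; V {4,7,8}->{8}
Constraint 3 (Z + X = V) on D(Z)={3,4,5,6,8} D(X)={5} D(V)={8}: Z {3,4,5,6,8}->{3}
Constraint 4 (Z != X) on D(Z)={3} D(X)={5}: no change
So after all 4 constraints: D(V) = {8}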